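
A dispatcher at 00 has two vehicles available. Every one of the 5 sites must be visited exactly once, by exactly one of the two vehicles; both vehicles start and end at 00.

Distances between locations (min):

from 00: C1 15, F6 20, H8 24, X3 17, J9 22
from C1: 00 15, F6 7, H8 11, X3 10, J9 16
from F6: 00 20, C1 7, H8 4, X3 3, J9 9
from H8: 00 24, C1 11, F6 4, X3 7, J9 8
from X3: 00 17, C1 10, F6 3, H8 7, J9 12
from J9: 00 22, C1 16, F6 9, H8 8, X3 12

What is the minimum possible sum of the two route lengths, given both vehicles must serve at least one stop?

There are 2^4 − 1 = 15 ways to divide the 5 stops into two non-empty groups. For each, the best each vehicle can do is its own shortest tour through its group:
  {C1} + {F6, H8, X3, J9}: 30 + 54 = 84
  {F6} + {C1, H8, X3, J9}: 40 + 62 = 102
  {C1, F6} + {H8, X3, J9}: 42 + 54 = 96
  {H8} + {C1, F6, X3, J9}: 48 + 59 = 107
  {C1, H8} + {F6, X3, J9}: 50 + 51 = 101
  {F6, H8} + {C1, X3, J9}: 48 + 59 = 107
  … (15 splits in total)
Best: vehicle 1 00 → C1 → 00 = 30; vehicle 2 00 → X3 → F6 → H8 → J9 → 00 = 54; combined 84.

84 min — the smallest possible combined total.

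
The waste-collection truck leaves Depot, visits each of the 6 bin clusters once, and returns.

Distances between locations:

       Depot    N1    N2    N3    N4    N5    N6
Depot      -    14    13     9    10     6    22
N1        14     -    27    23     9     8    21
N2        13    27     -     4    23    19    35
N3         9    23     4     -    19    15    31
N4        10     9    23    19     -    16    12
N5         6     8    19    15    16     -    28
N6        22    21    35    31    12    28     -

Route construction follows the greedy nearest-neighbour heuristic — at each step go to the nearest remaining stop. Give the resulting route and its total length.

At Depot the remaining stops are N5 6, N3 9, N4 10, N2 13, N1 14, N6 22; go to N5.
At N5 the remaining stops are N1 8, N3 15, N4 16, N2 19, N6 28; go to N1.
At N1 the remaining stops are N4 9, N6 21, N3 23, N2 27; go to N4.
At N4 the remaining stops are N6 12, N3 19, N2 23; go to N6.
At N6 the remaining stops are N3 31, N2 35; go to N3.
At N3 the remaining stops are N2 4; go to N2.
Return N2→Depot: 13.
Total = 6 + 8 + 9 + 12 + 31 + 4 + 13 = 83.

83 along Depot → N5 → N1 → N4 → N6 → N3 → N2 → Depot.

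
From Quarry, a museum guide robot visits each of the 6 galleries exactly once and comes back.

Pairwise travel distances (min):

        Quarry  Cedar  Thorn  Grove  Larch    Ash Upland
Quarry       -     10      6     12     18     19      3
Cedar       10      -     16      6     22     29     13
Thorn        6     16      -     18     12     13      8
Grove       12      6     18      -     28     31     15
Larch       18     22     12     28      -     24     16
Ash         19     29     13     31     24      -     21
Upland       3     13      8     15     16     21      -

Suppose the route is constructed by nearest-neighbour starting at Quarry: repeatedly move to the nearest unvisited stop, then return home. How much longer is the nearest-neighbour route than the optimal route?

13 min longer than the optimal tour.

Quarry: Upland=3, Thorn=6, Cedar=10, Grove=12, Larch=18, Ash=19 ⇒ Upland
Upland: Thorn=8, Cedar=13, Grove=15, Larch=16, Ash=21 ⇒ Thorn
Thorn: Larch=12, Ash=13, Cedar=16, Grove=18 ⇒ Larch
Larch: Cedar=22, Ash=24, Grove=28 ⇒ Cedar
Cedar: Grove=6, Ash=29 ⇒ Grove
Grove: Ash=31 ⇒ Ash
NN route Quarry → Upland → Thorn → Larch → Cedar → Grove → Ash → Quarry costs 101.
Optimal: Quarry → Grove → Cedar → Larch → Ash → Thorn → Upland → Quarry costs 88 (by enumerating all 360 distinct tours).
Excess = 101 − 88 = 13.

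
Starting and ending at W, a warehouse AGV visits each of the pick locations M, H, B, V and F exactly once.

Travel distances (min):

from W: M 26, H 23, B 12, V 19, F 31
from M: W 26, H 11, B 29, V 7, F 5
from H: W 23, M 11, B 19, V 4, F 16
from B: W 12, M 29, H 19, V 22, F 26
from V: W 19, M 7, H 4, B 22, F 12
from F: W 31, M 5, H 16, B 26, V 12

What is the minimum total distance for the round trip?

77 min — the shortest possible round trip.

W-M-H-B-V-F-W: 26+11+19+22+12+31 = 121
W-M-H-B-F-V-W: 26+11+19+26+12+19 = 113
W-M-H-V-B-F-W: 26+11+4+22+26+31 = 120
W-M-H-V-F-B-W: 26+11+4+12+26+12 = 91
W-M-H-F-B-V-W: 26+11+16+26+22+19 = 120
W-M-H-F-V-B-W: 26+11+16+12+22+12 = 99
W-M-B-H-V-F-W: 26+29+19+4+12+31 = 121
W-M-B-H-F-V-W: 26+29+19+16+12+19 = 121
W-M-B-V-H-F-W: 26+29+22+4+16+31 = 128
W-M-B-V-F-H-W: 26+29+22+12+16+23 = 128
W-M-B-F-H-V-W: 26+29+26+16+4+19 = 120
W-M-B-F-V-H-W: 26+29+26+12+4+23 = 120
W-M-V-H-B-F-W: 26+7+4+19+26+31 = 113
W-M-V-H-F-B-W: 26+7+4+16+26+12 = 91
… (46 more)
W-H-V-M-F-B-W: 23+4+7+5+26+12 = 77  ← best
The minimum is 77.
One optimal route: W → H → V → M → F → B → W (or its reverse).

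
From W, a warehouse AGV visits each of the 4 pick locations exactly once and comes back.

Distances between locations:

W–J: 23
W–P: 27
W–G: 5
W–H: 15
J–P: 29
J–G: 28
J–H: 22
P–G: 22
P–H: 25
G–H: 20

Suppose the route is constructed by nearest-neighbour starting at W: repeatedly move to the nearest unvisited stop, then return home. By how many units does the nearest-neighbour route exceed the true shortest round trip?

Excess over optimum: 10.

From W: G=5, H=15, J=23, P=27 → choose G (5).
From G: H=20, P=22, J=28 → choose H (20).
From H: J=22, P=25 → choose J (22).
From J: P=29 → choose P (29).
NN route W → G → H → J → P → W costs 103.
Optimal: W → G → P → J → H → W costs 93 (by enumerating all 12 distinct tours).
Excess = 103 − 93 = 10.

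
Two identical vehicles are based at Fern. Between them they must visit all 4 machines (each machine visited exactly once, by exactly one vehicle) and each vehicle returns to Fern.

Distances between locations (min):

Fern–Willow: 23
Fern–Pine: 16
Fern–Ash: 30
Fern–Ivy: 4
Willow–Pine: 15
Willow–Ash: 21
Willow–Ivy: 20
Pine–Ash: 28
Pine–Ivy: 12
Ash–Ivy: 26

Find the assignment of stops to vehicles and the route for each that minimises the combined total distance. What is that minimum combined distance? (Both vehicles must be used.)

Try each way of splitting the stops between the two vehicles (each non-empty) and, for each split, find the best tour for each vehicle:
  {Willow} + {Pine, Ash, Ivy}: 46 + 74 = 120
  {Pine} + {Willow, Ash, Ivy}: 32 + 74 = 106
  {Willow, Pine} + {Ash, Ivy}: 54 + 60 = 114
  {Ash} + {Willow, Pine, Ivy}: 60 + 54 = 114
  {Willow, Ash} + {Pine, Ivy}: 74 + 32 = 106
  {Pine, Ash} + {Willow, Ivy}: 74 + 47 = 121
  … (7 splits in total)
  {Willow, Pine, Ash} + {Ivy}: 82 + 8 = 90  ← best
Best: vehicle 1 Fern → Pine → Willow → Ash → Fern = 82; vehicle 2 Fern → Ivy → Fern = 8; combined 90.

Minimum combined distance: 90 min.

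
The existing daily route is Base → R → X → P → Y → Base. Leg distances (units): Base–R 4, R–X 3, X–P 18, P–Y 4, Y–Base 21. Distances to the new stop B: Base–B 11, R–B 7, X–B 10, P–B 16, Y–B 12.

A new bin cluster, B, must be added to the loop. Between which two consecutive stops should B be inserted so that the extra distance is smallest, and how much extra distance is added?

Insertion cost between consecutive stops i–j is d(i,B) + d(B,j) − d(i,j):
  between Base and R: 11 + 7 − 4 = 14
  between R and X: 7 + 10 − 3 = 14
  between X and P: 10 + 16 − 18 = 8
  between P and Y: 16 + 12 − 4 = 24
  between Y and Base: 12 + 11 − 21 = 2
Cheapest insertion is between Y and Base, adding 2.
New total = 50 + 2 = 52.

Adding 2 by placing B on the Y–Base leg.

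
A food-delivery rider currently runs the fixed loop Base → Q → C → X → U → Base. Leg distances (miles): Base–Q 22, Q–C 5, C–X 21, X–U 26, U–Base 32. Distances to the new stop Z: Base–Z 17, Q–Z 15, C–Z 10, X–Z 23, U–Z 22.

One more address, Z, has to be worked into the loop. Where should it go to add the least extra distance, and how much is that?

Minimum extra distance: 7 miles, inserting Z between U and Base.

Insertion cost between consecutive stops i–j is d(i,Z) + d(Z,j) − d(i,j):
  between Base and Q: 17 + 15 − 22 = 10
  between Q and C: 15 + 10 − 5 = 20
  between C and X: 10 + 23 − 21 = 12
  between X and U: 23 + 22 − 26 = 19
  between U and Base: 22 + 17 − 32 = 7
Cheapest insertion is between U and Base, adding 7.
New total = 106 + 7 = 113.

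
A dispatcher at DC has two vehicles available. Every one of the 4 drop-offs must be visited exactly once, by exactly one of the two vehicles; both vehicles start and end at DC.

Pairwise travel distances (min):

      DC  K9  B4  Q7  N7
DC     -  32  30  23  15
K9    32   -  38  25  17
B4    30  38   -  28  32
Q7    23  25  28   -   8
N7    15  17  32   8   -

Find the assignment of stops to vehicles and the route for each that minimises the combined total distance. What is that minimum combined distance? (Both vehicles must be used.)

There are 2^3 − 1 = 7 ways to divide the 4 stops into two non-empty groups. For each, the best each vehicle can do is its own shortest tour through its group:
  {K9} + {B4, Q7, N7}: 64 + 81 = 145
  {B4} + {K9, Q7, N7}: 60 + 80 = 140
  {K9, B4} + {Q7, N7}: 100 + 46 = 146
  {Q7} + {K9, B4, N7}: 46 + 100 = 146
  {K9, Q7} + {B4, N7}: 80 + 77 = 157
  {B4, Q7} + {K9, N7}: 81 + 64 = 145
  … (7 splits in total)
Best: vehicle 1 DC → B4 → DC = 60; vehicle 2 DC → K9 → Q7 → N7 → DC = 80; combined 140.

Minimum combined distance: 140 min.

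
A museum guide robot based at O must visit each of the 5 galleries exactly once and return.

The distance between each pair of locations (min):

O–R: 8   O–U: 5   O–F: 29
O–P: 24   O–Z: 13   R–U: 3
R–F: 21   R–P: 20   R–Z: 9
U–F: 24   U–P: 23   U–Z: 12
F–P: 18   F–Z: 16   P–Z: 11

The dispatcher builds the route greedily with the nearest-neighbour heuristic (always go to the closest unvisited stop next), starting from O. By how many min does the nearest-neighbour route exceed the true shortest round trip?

Excess over optimum: 4 min.

O: U=5, R=8, Z=13, P=24, F=29 ⇒ U
U: R=3, Z=12, P=23, F=24 ⇒ R
R: Z=9, P=20, F=21 ⇒ Z
Z: P=11, F=16 ⇒ P
P: F=18 ⇒ F
NN route O → U → R → Z → P → F → O costs 75.
Optimal: O → U → R → F → P → Z → O costs 71 (by enumerating all 60 distinct tours).
Excess = 75 − 71 = 4.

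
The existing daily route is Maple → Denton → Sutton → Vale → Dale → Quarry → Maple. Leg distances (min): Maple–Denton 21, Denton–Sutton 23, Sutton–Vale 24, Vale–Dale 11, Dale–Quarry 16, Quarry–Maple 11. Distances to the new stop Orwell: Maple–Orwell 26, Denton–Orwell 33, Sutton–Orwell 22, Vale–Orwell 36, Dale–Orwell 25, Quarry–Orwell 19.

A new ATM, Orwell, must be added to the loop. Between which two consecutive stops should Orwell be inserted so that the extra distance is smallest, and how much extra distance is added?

Minimum extra distance: 28 min, inserting Orwell between Dale and Quarry.

Insertion cost between consecutive stops i–j is d(i,Orwell) + d(Orwell,j) − d(i,j):
  between Maple and Denton: 26 + 33 − 21 = 38
  between Denton and Sutton: 33 + 22 − 23 = 32
  between Sutton and Vale: 22 + 36 − 24 = 34
  between Vale and Dale: 36 + 25 − 11 = 50
  between Dale and Quarry: 25 + 19 − 16 = 28
  between Quarry and Maple: 19 + 26 − 11 = 34
Cheapest insertion is between Dale and Quarry, adding 28.
New total = 106 + 28 = 134.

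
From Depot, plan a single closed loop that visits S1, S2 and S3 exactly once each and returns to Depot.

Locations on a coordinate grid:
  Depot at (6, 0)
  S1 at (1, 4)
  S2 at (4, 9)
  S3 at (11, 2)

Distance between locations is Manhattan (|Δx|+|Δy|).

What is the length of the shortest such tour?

Depot→S1→S2→S3→Depot: 9+8+14+7 = 38
Depot→S1→S3→S2→Depot: 9+12+14+11 = 46
Depot→S2→S1→S3→Depot: 11+8+12+7 = 38
The minimum is 38.
One optimal route: Depot → S1 → S2 → S3 → Depot (or its reverse).

Minimum total distance: 38.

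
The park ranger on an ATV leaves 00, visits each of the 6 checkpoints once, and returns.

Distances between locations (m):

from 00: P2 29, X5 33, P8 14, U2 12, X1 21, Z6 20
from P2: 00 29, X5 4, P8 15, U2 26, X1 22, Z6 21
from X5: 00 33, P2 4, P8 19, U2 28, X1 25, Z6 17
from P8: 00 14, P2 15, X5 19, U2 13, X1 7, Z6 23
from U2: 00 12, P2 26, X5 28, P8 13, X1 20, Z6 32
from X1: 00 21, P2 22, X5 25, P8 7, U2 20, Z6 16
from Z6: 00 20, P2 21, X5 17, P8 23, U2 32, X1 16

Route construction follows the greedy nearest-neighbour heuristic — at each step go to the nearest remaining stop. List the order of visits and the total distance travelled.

Nearest-neighbour total = 98 m; route 00 → U2 → P8 → X1 → Z6 → X5 → P2 → 00.

At 00 the remaining stops are U2 12, P8 14, Z6 20, X1 21, P2 29, X5 33; go to U2.
At U2 the remaining stops are P8 13, X1 20, P2 26, X5 28, Z6 32; go to P8.
At P8 the remaining stops are X1 7, P2 15, X5 19, Z6 23; go to X1.
At X1 the remaining stops are Z6 16, P2 22, X5 25; go to Z6.
At Z6 the remaining stops are X5 17, P2 21; go to X5.
At X5 the remaining stops are P2 4; go to P2.
Return P2→00: 29.
Total = 12 + 13 + 7 + 16 + 17 + 4 + 29 = 98.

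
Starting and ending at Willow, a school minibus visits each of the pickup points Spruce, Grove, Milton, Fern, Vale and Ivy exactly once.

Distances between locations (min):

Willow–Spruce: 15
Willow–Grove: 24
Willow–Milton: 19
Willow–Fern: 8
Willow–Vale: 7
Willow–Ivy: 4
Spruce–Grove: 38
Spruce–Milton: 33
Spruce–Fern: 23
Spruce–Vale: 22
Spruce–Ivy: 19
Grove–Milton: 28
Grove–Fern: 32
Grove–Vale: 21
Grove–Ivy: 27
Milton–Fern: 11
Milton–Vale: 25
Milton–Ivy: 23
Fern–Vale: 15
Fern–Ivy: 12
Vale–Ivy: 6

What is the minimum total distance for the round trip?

Minimum total distance: 108 min.

With 6 stops there are 6!/2 = 360 distinct round trips (a route and its reverse cost the same).
Willow → Spruce → Grove → Milton → Fern → Vale → Ivy → Willow: 15+38+28+11+15+6+4 = 117
Willow → Spruce → Grove → Milton → Fern → Ivy → Vale → Willow: 15+38+28+11+12+6+7 = 117
Willow → Spruce → Grove → Milton → Vale → Fern → Ivy → Willow: 15+38+28+25+15+12+4 = 137
Willow → Spruce → Grove → Milton → Vale → Ivy → Fern → Willow: 15+38+28+25+6+12+8 = 132
Willow → Spruce → Grove → Milton → Ivy → Fern → Vale → Willow: 15+38+28+23+12+15+7 = 138
Willow → Spruce → Grove → Milton → Ivy → Vale → Fern → Willow: 15+38+28+23+6+15+8 = 133
Willow → Spruce → Grove → Fern → Milton → Vale → Ivy → Willow: 15+38+32+11+25+6+4 = 131
Willow → Spruce → Grove → Fern → Milton → Ivy → Vale → Willow: 15+38+32+11+23+6+7 = 132
… (352 more)
Willow → Spruce → Fern → Milton → Grove → Vale → Ivy → Willow: 15+23+11+28+21+6+4 = 108  ← best
The minimum is 108.
One optimal route: Willow → Spruce → Fern → Milton → Grove → Vale → Ivy → Willow (or its reverse).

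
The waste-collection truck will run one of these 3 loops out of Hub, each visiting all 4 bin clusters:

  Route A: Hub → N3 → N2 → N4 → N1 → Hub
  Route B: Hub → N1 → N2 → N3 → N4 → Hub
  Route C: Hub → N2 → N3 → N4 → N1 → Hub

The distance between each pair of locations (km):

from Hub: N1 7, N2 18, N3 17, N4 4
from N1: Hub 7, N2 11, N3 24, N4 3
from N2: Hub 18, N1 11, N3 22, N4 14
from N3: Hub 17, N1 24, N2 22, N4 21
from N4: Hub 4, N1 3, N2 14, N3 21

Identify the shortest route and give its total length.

63 km — Route A is the shortest.

Route A: 17 + 22 + 14 + 3 + 7 = 63
Route B: 7 + 11 + 22 + 21 + 4 = 65
Route C: 18 + 22 + 21 + 3 + 7 = 71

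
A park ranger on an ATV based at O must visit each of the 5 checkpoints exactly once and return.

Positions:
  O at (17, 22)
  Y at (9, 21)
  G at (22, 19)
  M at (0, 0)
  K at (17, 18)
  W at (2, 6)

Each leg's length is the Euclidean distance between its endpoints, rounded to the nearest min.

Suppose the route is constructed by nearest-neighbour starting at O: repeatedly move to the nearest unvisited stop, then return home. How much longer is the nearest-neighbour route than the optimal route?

Excess over optimum: 6 min.

O: K=4, G=6, Y=8, W=22, M=28 ⇒ K
K: G=5, Y=9, W=19, M=25 ⇒ G
G: Y=13, W=24, M=29 ⇒ Y
Y: W=17, M=23 ⇒ W
W: M=6 ⇒ M
NN route O → K → G → Y → W → M → O costs 73.
Optimal: O → Y → M → W → K → G → O costs 67 (by enumerating all 60 distinct tours).
Excess = 73 − 67 = 6.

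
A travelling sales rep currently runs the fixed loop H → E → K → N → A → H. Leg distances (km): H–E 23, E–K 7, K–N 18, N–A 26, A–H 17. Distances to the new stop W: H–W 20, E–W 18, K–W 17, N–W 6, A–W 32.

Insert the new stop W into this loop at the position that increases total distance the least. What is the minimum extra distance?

Adding 5 km by placing W on the K–N leg.

Insertion cost between consecutive stops i–j is d(i,W) + d(W,j) − d(i,j):
  between H and E: 20 + 18 − 23 = 15
  between E and K: 18 + 17 − 7 = 28
  between K and N: 17 + 6 − 18 = 5
  between N and A: 6 + 32 − 26 = 12
  between A and H: 32 + 20 − 17 = 35
Cheapest insertion is between K and N, adding 5.
New total = 91 + 5 = 96.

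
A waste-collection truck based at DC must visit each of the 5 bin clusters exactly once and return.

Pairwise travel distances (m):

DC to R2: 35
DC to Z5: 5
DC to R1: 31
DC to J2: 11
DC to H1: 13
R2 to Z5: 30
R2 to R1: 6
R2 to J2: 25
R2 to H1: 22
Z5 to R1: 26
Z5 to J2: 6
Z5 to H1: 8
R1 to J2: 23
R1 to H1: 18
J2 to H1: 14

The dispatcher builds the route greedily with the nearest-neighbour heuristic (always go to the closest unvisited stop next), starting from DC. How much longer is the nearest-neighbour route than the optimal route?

From DC: Z5=5, J2=11, H1=13, R1=31, R2=35 → choose Z5 (5).
From Z5: J2=6, H1=8, R1=26, R2=30 → choose J2 (6).
From J2: H1=14, R1=23, R2=25 → choose H1 (14).
From H1: R1=18, R2=22 → choose R1 (18).
From R1: R2=6 → choose R2 (6).
NN route DC → Z5 → J2 → H1 → R1 → R2 → DC costs 84.
Optimal: DC → Z5 → J2 → R2 → R1 → H1 → DC costs 73 (by enumerating all 60 distinct tours).
Excess = 84 − 73 = 11.

Excess over optimum: 11 m.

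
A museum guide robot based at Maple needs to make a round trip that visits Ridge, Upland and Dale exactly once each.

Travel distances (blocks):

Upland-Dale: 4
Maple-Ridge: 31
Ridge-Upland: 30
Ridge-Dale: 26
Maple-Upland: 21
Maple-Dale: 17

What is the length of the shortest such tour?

There are 3 distinct closed tours to check (reversals are equivalent).
Maple → Ridge → Upland → Dale → Maple: 31+30+4+17 = 82
Maple → Ridge → Dale → Upland → Maple: 31+26+4+21 = 82
Maple → Upland → Ridge → Dale → Maple: 21+30+26+17 = 94
The minimum is 82.
One optimal route: Maple → Ridge → Upland → Dale → Maple (or its reverse).

Minimum total distance: 82 blocks.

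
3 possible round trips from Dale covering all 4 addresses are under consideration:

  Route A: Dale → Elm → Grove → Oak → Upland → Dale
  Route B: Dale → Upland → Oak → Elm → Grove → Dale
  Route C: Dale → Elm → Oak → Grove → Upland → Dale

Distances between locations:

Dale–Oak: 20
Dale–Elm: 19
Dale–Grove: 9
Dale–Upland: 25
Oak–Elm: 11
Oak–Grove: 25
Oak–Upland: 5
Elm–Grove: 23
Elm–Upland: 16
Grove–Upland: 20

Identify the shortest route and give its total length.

73 — Route B is the shortest.

Route A: 19 + 23 + 25 + 5 + 25 = 97
Route B: 25 + 5 + 11 + 23 + 9 = 73
Route C: 19 + 11 + 25 + 20 + 25 = 100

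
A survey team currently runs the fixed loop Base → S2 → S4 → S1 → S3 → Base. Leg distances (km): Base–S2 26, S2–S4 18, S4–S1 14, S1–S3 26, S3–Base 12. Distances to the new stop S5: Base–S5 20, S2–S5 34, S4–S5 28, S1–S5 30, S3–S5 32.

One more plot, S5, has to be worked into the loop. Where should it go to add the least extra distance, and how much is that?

Insertion cost between consecutive stops i–j is d(i,S5) + d(S5,j) − d(i,j):
  between Base and S2: 20 + 34 − 26 = 28
  between S2 and S4: 34 + 28 − 18 = 44
  between S4 and S1: 28 + 30 − 14 = 44
  between S1 and S3: 30 + 32 − 26 = 36
  between S3 and Base: 32 + 20 − 12 = 40
Cheapest insertion is between Base and S2, adding 28.
New total = 96 + 28 = 124.

+28 km — insert S5 between Base and S2.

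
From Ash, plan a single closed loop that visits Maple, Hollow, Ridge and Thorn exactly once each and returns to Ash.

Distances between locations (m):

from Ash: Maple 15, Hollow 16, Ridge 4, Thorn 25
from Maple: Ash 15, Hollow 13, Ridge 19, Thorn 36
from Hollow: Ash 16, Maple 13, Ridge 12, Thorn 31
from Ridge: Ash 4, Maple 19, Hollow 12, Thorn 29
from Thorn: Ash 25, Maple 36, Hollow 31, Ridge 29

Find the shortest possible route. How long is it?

Shortest round trip = 90 m.

Ash→Maple→Hollow→Ridge→Thorn→Ash: 15+13+12+29+25 = 94
Ash→Maple→Hollow→Thorn→Ridge→Ash: 15+13+31+29+4 = 92
Ash→Maple→Ridge→Hollow→Thorn→Ash: 15+19+12+31+25 = 102
Ash→Maple→Ridge→Thorn→Hollow→Ash: 15+19+29+31+16 = 110
Ash→Maple→Thorn→Hollow→Ridge→Ash: 15+36+31+12+4 = 98
Ash→Maple→Thorn→Ridge→Hollow→Ash: 15+36+29+12+16 = 108
Ash→Hollow→Maple→Ridge→Thorn→Ash: 16+13+19+29+25 = 102
Ash→Hollow→Maple→Thorn→Ridge→Ash: 16+13+36+29+4 = 98
Ash→Hollow→Ridge→Maple→Thorn→Ash: 16+12+19+36+25 = 108
Ash→Hollow→Thorn→Maple→Ridge→Ash: 16+31+36+19+4 = 106
Ash→Ridge→Maple→Hollow→Thorn→Ash: 4+19+13+31+25 = 92
Ash→Ridge→Hollow→Maple→Thorn→Ash: 4+12+13+36+25 = 90
The minimum is 90.
One optimal route: Ash → Ridge → Hollow → Maple → Thorn → Ash (or its reverse).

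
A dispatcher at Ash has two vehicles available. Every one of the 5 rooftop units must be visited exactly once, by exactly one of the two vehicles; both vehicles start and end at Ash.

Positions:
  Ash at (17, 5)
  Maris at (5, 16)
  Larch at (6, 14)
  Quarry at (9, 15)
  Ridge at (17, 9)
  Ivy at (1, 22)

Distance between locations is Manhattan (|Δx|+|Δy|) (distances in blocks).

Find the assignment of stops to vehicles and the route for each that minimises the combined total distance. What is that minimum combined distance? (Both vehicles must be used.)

Minimum combined distance: 74 blocks.

There are 2^4 − 1 = 15 ways to divide the 5 stops into two non-empty groups. For each, the best each vehicle can do is its own shortest tour through its group:
  {Maris} + {Larch, Quarry, Ridge, Ivy}: 46 + 66 = 112
  {Larch} + {Maris, Quarry, Ridge, Ivy}: 40 + 66 = 106
  {Maris, Larch} + {Quarry, Ridge, Ivy}: 46 + 66 = 112
  {Quarry} + {Maris, Larch, Ridge, Ivy}: 36 + 66 = 102
  {Maris, Quarry} + {Larch, Ridge, Ivy}: 46 + 66 = 112
  {Larch, Quarry} + {Maris, Ridge, Ivy}: 42 + 66 = 108
  … (15 splits in total)
  {Ridge} + {Maris, Larch, Quarry, Ivy}: 8 + 66 = 74  ← best
Best: vehicle 1 Ash → Ridge → Ash = 8; vehicle 2 Ash → Larch → Maris → Ivy → Quarry → Ash = 66; combined 74.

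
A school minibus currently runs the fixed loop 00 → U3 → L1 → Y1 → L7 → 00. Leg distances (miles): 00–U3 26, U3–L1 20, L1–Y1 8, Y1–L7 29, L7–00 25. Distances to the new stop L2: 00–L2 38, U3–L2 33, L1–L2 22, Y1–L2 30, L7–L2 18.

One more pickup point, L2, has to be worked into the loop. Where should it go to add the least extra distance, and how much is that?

Insertion cost between consecutive stops i–j is d(i,L2) + d(L2,j) − d(i,j):
  between 00 and U3: 38 + 33 − 26 = 45
  between U3 and L1: 33 + 22 − 20 = 35
  between L1 and Y1: 22 + 30 − 8 = 44
  between Y1 and L7: 30 + 18 − 29 = 19
  between L7 and 00: 18 + 38 − 25 = 31
Cheapest insertion is between Y1 and L7, adding 19.
New total = 108 + 19 = 127.

Adding 19 miles by placing L2 on the Y1–L7 leg.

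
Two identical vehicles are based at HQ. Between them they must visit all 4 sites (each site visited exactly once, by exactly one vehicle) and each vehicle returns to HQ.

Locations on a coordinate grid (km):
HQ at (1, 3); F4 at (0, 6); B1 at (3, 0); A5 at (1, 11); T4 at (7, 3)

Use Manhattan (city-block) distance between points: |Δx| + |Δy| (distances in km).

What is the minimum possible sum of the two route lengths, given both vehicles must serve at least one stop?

Check every non-empty split of the stops between the two vehicles; for each half take its own optimal tour:
  {F4} + {B1, A5, T4}: 8 + 34 = 42
  {B1} + {F4, A5, T4}: 10 + 30 = 40
  {F4, B1} + {A5, T4}: 18 + 28 = 46
  {A5} + {F4, B1, T4}: 16 + 26 = 42
  {F4, A5} + {B1, T4}: 18 + 18 = 36
  {B1, A5} + {F4, T4}: 26 + 20 = 46
  … (7 splits in total)
Best: vehicle 1 HQ → F4 → A5 → HQ = 18; vehicle 2 HQ → B1 → T4 → HQ = 18; combined 36.

36 km — the smallest possible combined total.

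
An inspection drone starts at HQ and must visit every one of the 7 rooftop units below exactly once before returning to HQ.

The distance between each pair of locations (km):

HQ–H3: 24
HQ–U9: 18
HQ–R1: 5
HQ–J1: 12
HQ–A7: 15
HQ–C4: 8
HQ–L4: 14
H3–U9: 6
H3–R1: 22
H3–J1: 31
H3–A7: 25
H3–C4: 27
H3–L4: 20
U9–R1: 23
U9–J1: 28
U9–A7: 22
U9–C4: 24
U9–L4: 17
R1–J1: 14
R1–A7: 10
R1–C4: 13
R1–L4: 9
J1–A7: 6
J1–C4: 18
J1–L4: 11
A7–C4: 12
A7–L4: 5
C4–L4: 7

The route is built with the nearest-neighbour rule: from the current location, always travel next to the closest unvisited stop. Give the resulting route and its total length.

Total distance 97 km via the nearest-neighbour route HQ → R1 → L4 → A7 → J1 → C4 → U9 → H3 → HQ.

HQ → [R1:5 / C4:8 / J1:12 / L4:14 / A7:15 / U9:18 / H3:24] → R1 (5)
R1 → [L4:9 / A7:10 / C4:13 / J1:14 / H3:22 / U9:23] → L4 (9)
L4 → [A7:5 / C4:7 / J1:11 / U9:17 / H3:20] → A7 (5)
A7 → [J1:6 / C4:12 / U9:22 / H3:25] → J1 (6)
J1 → [C4:18 / U9:28 / H3:31] → C4 (18)
C4 → [U9:24 / H3:27] → U9 (24)
U9 → [H3:6] → H3 (6)
Return H3→HQ: 24.
Total = 5 + 9 + 5 + 6 + 18 + 24 + 6 + 24 = 97.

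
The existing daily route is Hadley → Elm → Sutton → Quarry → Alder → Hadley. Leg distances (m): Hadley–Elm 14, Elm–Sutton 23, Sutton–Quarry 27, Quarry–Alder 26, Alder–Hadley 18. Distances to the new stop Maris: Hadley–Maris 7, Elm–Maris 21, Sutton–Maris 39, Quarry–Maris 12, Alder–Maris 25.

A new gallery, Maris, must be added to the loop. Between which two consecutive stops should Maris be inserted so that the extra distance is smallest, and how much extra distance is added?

Adding 11 m by placing Maris on the Quarry–Alder leg.

Insertion cost between consecutive stops i–j is d(i,Maris) + d(Maris,j) − d(i,j):
  between Hadley and Elm: 7 + 21 − 14 = 14
  between Elm and Sutton: 21 + 39 − 23 = 37
  between Sutton and Quarry: 39 + 12 − 27 = 24
  between Quarry and Alder: 12 + 25 − 26 = 11
  between Alder and Hadley: 25 + 7 − 18 = 14
Cheapest insertion is between Quarry and Alder, adding 11.
New total = 108 + 11 = 119.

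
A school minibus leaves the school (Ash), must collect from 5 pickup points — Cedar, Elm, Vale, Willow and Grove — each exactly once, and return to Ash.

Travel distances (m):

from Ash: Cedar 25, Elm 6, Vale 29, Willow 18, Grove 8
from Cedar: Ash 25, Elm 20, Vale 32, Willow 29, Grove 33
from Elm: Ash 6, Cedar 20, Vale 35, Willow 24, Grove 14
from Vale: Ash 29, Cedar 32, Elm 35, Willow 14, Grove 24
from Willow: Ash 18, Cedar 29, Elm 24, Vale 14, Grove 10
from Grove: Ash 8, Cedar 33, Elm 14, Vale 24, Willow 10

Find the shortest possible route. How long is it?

Ash → Cedar → Elm → Vale → Willow → Grove → Ash: 25+20+35+14+10+8 = 112
Ash → Cedar → Elm → Vale → Grove → Willow → Ash: 25+20+35+24+10+18 = 132
Ash → Cedar → Elm → Willow → Vale → Grove → Ash: 25+20+24+14+24+8 = 115
Ash → Cedar → Elm → Willow → Grove → Vale → Ash: 25+20+24+10+24+29 = 132
Ash → Cedar → Elm → Grove → Vale → Willow → Ash: 25+20+14+24+14+18 = 115
Ash → Cedar → Elm → Grove → Willow → Vale → Ash: 25+20+14+10+14+29 = 112
Ash → Cedar → Vale → Elm → Willow → Grove → Ash: 25+32+35+24+10+8 = 134
Ash → Cedar → Vale → Elm → Grove → Willow → Ash: 25+32+35+14+10+18 = 134
Ash → Cedar → Vale → Willow → Elm → Grove → Ash: 25+32+14+24+14+8 = 117
Ash → Cedar → Vale → Willow → Grove → Elm → Ash: 25+32+14+10+14+6 = 101
Ash → Cedar → Vale → Grove → Elm → Willow → Ash: 25+32+24+14+24+18 = 137
Ash → Cedar → Vale → Grove → Willow → Elm → Ash: 25+32+24+10+24+6 = 121
Ash → Cedar → Willow → Elm → Vale → Grove → Ash: 25+29+24+35+24+8 = 145
Ash → Cedar → Willow → Elm → Grove → Vale → Ash: 25+29+24+14+24+29 = 145
… (46 more)
Ash → Elm → Cedar → Vale → Willow → Grove → Ash: 6+20+32+14+10+8 = 90  ← best
The minimum is 90.
One optimal route: Ash → Elm → Cedar → Vale → Willow → Grove → Ash (or its reverse).

Minimum total distance: 90 m.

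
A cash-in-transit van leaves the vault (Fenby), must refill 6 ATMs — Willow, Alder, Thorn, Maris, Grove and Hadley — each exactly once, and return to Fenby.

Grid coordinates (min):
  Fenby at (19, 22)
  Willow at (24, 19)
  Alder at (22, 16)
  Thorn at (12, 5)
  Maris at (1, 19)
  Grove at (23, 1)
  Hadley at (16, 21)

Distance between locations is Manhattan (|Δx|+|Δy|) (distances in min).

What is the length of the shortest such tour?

Minimum total distance: 90 min.

With 6 stops there are 6!/2 = 360 distinct round trips (a route and its reverse cost the same).
Fenby→Willow→Alder→Thorn→Maris→Grove→Hadley→Fenby: 8+5+21+25+40+27+4 = 130
Fenby→Willow→Alder→Thorn→Maris→Hadley→Grove→Fenby: 8+5+21+25+17+27+25 = 128
Fenby→Willow→Alder→Thorn→Grove→Maris→Hadley→Fenby: 8+5+21+15+40+17+4 = 110
Fenby→Willow→Alder→Thorn→Grove→Hadley→Maris→Fenby: 8+5+21+15+27+17+21 = 114
Fenby→Willow→Alder→Thorn→Hadley→Maris→Grove→Fenby: 8+5+21+20+17+40+25 = 136
Fenby→Willow→Alder→Thorn→Hadley→Grove→Maris→Fenby: 8+5+21+20+27+40+21 = 142
Fenby→Willow→Alder→Maris→Thorn→Grove→Hadley→Fenby: 8+5+24+25+15+27+4 = 108
Fenby→Willow→Alder→Maris→Thorn→Hadley→Grove→Fenby: 8+5+24+25+20+27+25 = 134
… (352 more)
Fenby→Willow→Alder→Grove→Thorn→Maris→Hadley→Fenby: 8+5+16+15+25+17+4 = 90  ← best
The minimum is 90.
One optimal route: Fenby → Willow → Alder → Grove → Thorn → Maris → Hadley → Fenby (or its reverse).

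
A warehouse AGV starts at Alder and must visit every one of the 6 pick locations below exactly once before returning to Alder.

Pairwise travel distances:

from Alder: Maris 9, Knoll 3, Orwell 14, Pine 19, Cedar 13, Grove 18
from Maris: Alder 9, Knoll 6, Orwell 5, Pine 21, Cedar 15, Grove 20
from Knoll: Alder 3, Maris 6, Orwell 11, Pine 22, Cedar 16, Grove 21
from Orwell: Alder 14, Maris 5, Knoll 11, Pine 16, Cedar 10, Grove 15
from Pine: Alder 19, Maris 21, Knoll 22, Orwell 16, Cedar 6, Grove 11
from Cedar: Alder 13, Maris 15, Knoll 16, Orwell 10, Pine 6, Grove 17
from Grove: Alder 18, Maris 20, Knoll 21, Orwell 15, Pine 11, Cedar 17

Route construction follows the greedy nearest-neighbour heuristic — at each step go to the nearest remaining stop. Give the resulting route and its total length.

59 along Alder → Knoll → Maris → Orwell → Cedar → Pine → Grove → Alder.

From Alder: distances to unvisited — Knoll=3, Maris=9, Cedar=13, Orwell=14, Grove=18, Pine=19. Nearest is Knoll (3).
From Knoll: distances to unvisited — Maris=6, Orwell=11, Cedar=16, Grove=21, Pine=22. Nearest is Maris (6).
From Maris: distances to unvisited — Orwell=5, Cedar=15, Grove=20, Pine=21. Nearest is Orwell (5).
From Orwell: distances to unvisited — Cedar=10, Grove=15, Pine=16. Nearest is Cedar (10).
From Cedar: distances to unvisited — Pine=6, Grove=17. Nearest is Pine (6).
From Pine: distances to unvisited — Grove=11. Nearest is Grove (11).
Return Grove→Alder: 18.
Total = 3 + 6 + 5 + 10 + 6 + 11 + 18 = 59.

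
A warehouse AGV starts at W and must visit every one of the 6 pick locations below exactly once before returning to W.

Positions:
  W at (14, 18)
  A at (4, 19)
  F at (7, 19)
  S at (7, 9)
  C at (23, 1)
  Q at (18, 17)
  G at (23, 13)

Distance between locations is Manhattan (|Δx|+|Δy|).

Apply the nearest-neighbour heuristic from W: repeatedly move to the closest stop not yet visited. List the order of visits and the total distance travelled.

At W the remaining stops are Q 5, F 8, A 11, G 14, S 16, C 26; go to Q.
At Q the remaining stops are G 9, F 13, A 16, S 19, C 21; go to G.
At G the remaining stops are C 12, S 20, F 22, A 25; go to C.
At C the remaining stops are S 24, F 34, A 37; go to S.
At S the remaining stops are F 10, A 13; go to F.
At F the remaining stops are A 3; go to A.
Return A→W: 11.
Total = 5 + 9 + 12 + 24 + 10 + 3 + 11 = 74.

Nearest-neighbour total = 74; route W → Q → G → C → S → F → A → W.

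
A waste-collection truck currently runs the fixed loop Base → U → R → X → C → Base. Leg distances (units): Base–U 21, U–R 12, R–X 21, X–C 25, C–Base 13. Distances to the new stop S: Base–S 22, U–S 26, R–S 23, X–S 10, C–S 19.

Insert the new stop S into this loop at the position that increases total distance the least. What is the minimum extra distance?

Minimum extra distance: 4, inserting S between X and C.

Insertion cost between consecutive stops i–j is d(i,S) + d(S,j) − d(i,j):
  between Base and U: 22 + 26 − 21 = 27
  between U and R: 26 + 23 − 12 = 37
  between R and X: 23 + 10 − 21 = 12
  between X and C: 10 + 19 − 25 = 4
  between C and Base: 19 + 22 − 13 = 28
Cheapest insertion is between X and C, adding 4.
New total = 92 + 4 = 96.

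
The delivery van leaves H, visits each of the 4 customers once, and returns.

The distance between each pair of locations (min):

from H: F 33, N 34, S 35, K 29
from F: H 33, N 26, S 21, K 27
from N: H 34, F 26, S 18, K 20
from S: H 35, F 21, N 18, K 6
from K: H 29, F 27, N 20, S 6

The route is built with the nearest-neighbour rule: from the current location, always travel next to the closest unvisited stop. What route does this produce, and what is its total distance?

Total distance 112 min via the nearest-neighbour route H → K → S → N → F → H.

At H the remaining stops are K 29, F 33, N 34, S 35; go to K.
At K the remaining stops are S 6, N 20, F 27; go to S.
At S the remaining stops are N 18, F 21; go to N.
At N the remaining stops are F 26; go to F.
Return F→H: 33.
Total = 29 + 6 + 18 + 26 + 33 = 112.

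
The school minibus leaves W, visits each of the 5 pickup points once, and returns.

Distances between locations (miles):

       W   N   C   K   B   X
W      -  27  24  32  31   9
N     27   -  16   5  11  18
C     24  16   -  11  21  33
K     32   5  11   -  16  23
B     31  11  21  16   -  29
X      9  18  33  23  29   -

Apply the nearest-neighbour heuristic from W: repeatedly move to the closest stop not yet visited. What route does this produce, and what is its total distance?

W → [X:9 / C:24 / N:27 / B:31 / K:32] → X (9)
X → [N:18 / K:23 / B:29 / C:33] → N (18)
N → [K:5 / B:11 / C:16] → K (5)
K → [C:11 / B:16] → C (11)
C → [B:21] → B (21)
Return B→W: 31.
Total = 9 + 18 + 5 + 11 + 21 + 31 = 95.

Nearest-neighbour total = 95 miles; route W → X → N → K → C → B → W.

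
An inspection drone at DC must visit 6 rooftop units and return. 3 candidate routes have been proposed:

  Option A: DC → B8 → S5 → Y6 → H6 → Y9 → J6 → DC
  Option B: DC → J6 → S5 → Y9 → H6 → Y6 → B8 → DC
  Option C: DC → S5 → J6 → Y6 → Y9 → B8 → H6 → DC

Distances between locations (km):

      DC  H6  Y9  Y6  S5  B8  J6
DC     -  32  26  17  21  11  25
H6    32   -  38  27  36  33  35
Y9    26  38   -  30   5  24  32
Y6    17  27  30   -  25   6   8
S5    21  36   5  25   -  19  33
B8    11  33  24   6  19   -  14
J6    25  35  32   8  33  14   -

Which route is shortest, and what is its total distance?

Shortest is Option B, total 145 km.

Option A: 11 + 19 + 25 + 27 + 38 + 32 + 25 = 177
Option B: 25 + 33 + 5 + 38 + 27 + 6 + 11 = 145
Option C: 21 + 33 + 8 + 30 + 24 + 33 + 32 = 181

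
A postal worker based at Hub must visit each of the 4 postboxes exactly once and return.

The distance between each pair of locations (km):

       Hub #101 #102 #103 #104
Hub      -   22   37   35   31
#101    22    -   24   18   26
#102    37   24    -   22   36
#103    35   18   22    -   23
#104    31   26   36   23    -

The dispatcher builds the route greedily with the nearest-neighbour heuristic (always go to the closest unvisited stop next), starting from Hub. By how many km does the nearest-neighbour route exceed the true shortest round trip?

The nearest-neighbour route is 7 km longer than optimal.

Hub: #101=22, #104=31, #103=35, #102=37 ⇒ #101
#101: #103=18, #102=24, #104=26 ⇒ #103
#103: #102=22, #104=23 ⇒ #102
#102: #104=36 ⇒ #104
NN route Hub → #101 → #103 → #102 → #104 → Hub costs 129.
Optimal: Hub → #101 → #102 → #103 → #104 → Hub costs 122 (by enumerating all 12 distinct tours).
Excess = 129 − 122 = 7.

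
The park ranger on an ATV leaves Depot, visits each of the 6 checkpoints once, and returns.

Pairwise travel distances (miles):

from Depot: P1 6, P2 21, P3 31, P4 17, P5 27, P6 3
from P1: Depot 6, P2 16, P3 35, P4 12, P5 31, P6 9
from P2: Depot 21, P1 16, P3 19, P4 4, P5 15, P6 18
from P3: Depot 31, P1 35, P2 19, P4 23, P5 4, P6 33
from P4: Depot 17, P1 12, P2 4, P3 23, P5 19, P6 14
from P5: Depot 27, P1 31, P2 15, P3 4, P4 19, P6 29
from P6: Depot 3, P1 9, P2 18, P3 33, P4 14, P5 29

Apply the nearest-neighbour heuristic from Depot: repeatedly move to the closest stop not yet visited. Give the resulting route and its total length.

At Depot the remaining stops are P6 3, P1 6, P4 17, P2 21, P5 27, P3 31; go to P6.
At P6 the remaining stops are P1 9, P4 14, P2 18, P5 29, P3 33; go to P1.
At P1 the remaining stops are P4 12, P2 16, P5 31, P3 35; go to P4.
At P4 the remaining stops are P2 4, P5 19, P3 23; go to P2.
At P2 the remaining stops are P5 15, P3 19; go to P5.
At P5 the remaining stops are P3 4; go to P3.
Return P3→Depot: 31.
Total = 3 + 9 + 12 + 4 + 15 + 4 + 31 = 78.

Nearest-neighbour total = 78 miles; route Depot → P6 → P1 → P4 → P2 → P5 → P3 → Depot.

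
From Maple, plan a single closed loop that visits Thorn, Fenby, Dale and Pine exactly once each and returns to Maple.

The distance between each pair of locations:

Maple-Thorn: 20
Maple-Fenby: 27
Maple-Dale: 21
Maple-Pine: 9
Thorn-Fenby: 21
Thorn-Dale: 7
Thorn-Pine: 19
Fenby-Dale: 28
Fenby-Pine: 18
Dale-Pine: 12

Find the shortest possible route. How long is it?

Maple-Thorn-Fenby-Dale-Pine-Maple: 20+21+28+12+9 = 90
Maple-Thorn-Fenby-Pine-Dale-Maple: 20+21+18+12+21 = 92
Maple-Thorn-Dale-Fenby-Pine-Maple: 20+7+28+18+9 = 82
Maple-Thorn-Dale-Pine-Fenby-Maple: 20+7+12+18+27 = 84
Maple-Thorn-Pine-Fenby-Dale-Maple: 20+19+18+28+21 = 106
Maple-Thorn-Pine-Dale-Fenby-Maple: 20+19+12+28+27 = 106
Maple-Fenby-Thorn-Dale-Pine-Maple: 27+21+7+12+9 = 76
Maple-Fenby-Thorn-Pine-Dale-Maple: 27+21+19+12+21 = 100
Maple-Fenby-Dale-Thorn-Pine-Maple: 27+28+7+19+9 = 90
Maple-Fenby-Pine-Thorn-Dale-Maple: 27+18+19+7+21 = 92
Maple-Dale-Thorn-Fenby-Pine-Maple: 21+7+21+18+9 = 76
Maple-Dale-Fenby-Thorn-Pine-Maple: 21+28+21+19+9 = 98
The minimum is 76.
One optimal route: Maple → Fenby → Thorn → Dale → Pine → Maple (or its reverse).

Shortest round trip = 76.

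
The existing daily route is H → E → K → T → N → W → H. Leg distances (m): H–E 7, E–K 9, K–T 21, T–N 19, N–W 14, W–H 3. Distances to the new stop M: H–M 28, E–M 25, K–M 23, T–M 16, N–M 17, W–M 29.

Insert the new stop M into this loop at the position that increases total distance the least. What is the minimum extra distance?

Insertion cost between consecutive stops i–j is d(i,M) + d(M,j) − d(i,j):
  between H and E: 28 + 25 − 7 = 46
  between E and K: 25 + 23 − 9 = 39
  between K and T: 23 + 16 − 21 = 18
  between T and N: 16 + 17 − 19 = 14
  between N and W: 17 + 29 − 14 = 32
  between W and H: 29 + 28 − 3 = 54
Cheapest insertion is between T and N, adding 14.
New total = 73 + 14 = 87.

+14 m — insert M between T and N.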